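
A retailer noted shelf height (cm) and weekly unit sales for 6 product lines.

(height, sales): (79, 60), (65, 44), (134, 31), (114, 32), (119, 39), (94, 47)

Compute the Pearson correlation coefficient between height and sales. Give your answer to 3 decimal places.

n = 6, Σx = 605, Σy = 253, Σx² = 64415, Σy² = 11251, Σxy = 24461
nΣxy − ΣxΣy = 146766 − 153065 = -6299
nΣx² − (Σx)² = 386490 − 366025 = 20465; nΣy² − (Σy)² = 67506 − 64009 = 3497
r = -6299 / √(20465 × 3497) = -6299 / 8459.6752 ≈ -0.745

-0.745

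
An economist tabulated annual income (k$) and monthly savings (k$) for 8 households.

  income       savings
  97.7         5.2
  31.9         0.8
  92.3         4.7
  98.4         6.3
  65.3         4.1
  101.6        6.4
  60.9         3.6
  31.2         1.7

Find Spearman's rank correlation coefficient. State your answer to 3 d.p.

Rank income: 6, 2, 5, 7, 4, 8, 3, 1
Rank savings: 6, 1, 5, 7, 4, 8, 3, 2
d = rank(income) − rank(savings): 0, 1, 0, 0, 0, 0, 0, -1; Σd² = 2
ρ = 1 − 6Σd² / [n(n²−1)] = 1 − 6×2 / (8×63) = 1 − 12/504 ≈ 0.976

0.976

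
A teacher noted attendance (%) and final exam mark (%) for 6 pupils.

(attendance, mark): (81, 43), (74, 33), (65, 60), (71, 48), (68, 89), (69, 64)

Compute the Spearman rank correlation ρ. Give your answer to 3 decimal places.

-0.771

Rank attendance: 6, 5, 1, 4, 2, 3
Rank mark: 2, 1, 4, 3, 6, 5
d = rank(attendance) − rank(mark): 4, 4, -3, 1, -4, -2; Σd² = 62
ρ = 1 − 6Σd² / [n(n²−1)] = 1 − 6×62 / (6×35) = 1 − 372/210 ≈ -0.771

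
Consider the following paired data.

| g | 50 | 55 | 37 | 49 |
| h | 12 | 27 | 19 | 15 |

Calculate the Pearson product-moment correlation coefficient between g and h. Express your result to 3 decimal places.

n = 4, Σg = 191, Σh = 73, Σg² = 9295, Σh² = 1459, Σgh = 3523
nΣgh − ΣgΣh = 14092 − 13943 = 149
nΣg² − (Σg)² = 37180 − 36481 = 699; nΣh² − (Σh)² = 5836 − 5329 = 507
r = 149 / √(699 × 507) = 149 / 595.3092 ≈ 0.250

0.250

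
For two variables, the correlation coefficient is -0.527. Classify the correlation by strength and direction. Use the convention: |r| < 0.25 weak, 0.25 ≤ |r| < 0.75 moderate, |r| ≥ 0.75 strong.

moderate negative

r = -0.527 < 0 so the relationship is negative.
|r| = 0.527, which falls in the moderate range.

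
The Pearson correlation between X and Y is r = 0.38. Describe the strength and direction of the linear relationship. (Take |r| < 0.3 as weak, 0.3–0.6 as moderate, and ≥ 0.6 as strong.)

moderate positive

r = 0.38 > 0 so the relationship is positive.
|r| = 0.38, which falls in the moderate range.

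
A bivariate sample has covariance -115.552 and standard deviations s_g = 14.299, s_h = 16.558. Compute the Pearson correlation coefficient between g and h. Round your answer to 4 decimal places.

-0.4880

r = Cov(g,h) / (s_g · s_h) = -115.552 / (14.299 × 16.558)
  = -115.552 / 236.7628 ≈ -0.4880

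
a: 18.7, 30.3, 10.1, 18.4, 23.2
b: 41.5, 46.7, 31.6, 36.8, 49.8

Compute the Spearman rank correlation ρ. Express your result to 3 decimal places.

Rank a: 3, 5, 1, 2, 4
Rank b: 3, 4, 1, 2, 5
d = rank(a) − rank(b): 0, 1, 0, 0, -1; Σd² = 2
ρ = 1 − 6Σd² / [n(n²−1)] = 1 − 6×2 / (5×24) = 1 − 12/120 ≈ 0.900

0.900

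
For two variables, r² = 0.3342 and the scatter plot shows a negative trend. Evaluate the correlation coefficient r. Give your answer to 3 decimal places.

-0.578

|r| = √0.3342 = 0.578
The association is negative, so r = −0.578.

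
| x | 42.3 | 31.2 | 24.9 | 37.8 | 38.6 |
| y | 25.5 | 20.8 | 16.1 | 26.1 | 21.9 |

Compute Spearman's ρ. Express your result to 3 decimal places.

0.700

Rank x: 5, 2, 1, 3, 4
Rank y: 4, 2, 1, 5, 3
d = rank(x) − rank(y): 1, 0, 0, -2, 1; Σd² = 6
ρ = 1 − 6Σd² / [n(n²−1)] = 1 − 6×6 / (5×24) = 1 − 36/120 ≈ 0.700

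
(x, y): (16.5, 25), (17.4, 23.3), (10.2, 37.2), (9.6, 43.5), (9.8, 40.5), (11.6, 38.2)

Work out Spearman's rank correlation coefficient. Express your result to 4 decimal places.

-0.9429

Rank x: 5, 6, 3, 1, 2, 4
Rank y: 2, 1, 3, 6, 5, 4
d = rank(x) − rank(y): 3, 5, 0, -5, -3, 0; Σd² = 68
ρ = 1 − 6Σd² / [n(n²−1)] = 1 − 6×68 / (6×35) = 1 − 408/210 ≈ -0.9429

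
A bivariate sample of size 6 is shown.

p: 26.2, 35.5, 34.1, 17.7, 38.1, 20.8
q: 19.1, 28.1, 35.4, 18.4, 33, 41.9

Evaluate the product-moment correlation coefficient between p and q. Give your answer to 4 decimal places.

0.2692

n = 6, Σp = 172.4, Σq = 175.9, Σp² = 5307.04, Σq² = 5590.75, Σpq = 5159.61
nΣpq − ΣpΣq = 30957.66 − 30325.16 = 632.5
nΣp² − (Σp)² = 31842.24 − 29721.76 = 2120.48; nΣq² − (Σq)² = 33544.5 − 30940.81 = 2603.69
r = 632.5 / √(2120.48 × 2603.69) = 632.5 / 2349.6963 ≈ 0.2692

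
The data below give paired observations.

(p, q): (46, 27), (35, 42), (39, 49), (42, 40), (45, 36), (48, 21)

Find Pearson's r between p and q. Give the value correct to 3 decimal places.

-0.830

n = 6, Σp = 255, Σq = 215, Σp² = 10955, Σq² = 8231, Σpq = 8931
nΣpq − ΣpΣq = 53586 − 54825 = -1239
nΣp² − (Σp)² = 65730 − 65025 = 705; nΣq² − (Σq)² = 49386 − 46225 = 3161
r = -1239 / √(705 × 3161) = -1239 / 1492.8178 ≈ -0.830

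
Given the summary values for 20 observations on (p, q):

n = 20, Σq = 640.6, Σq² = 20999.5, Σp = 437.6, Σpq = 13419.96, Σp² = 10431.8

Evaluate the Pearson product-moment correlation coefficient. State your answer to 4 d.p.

-0.9287

r = (nΣpq − ΣpΣq) / √[(nΣp² − (Σp)²)(nΣq² − (Σq)²)]
Numerator: 20×13419.96 − 437.6×640.6 = -11927.36
Denominator: √[(208636 − 191493.76)(419990 − 410368.36)] = √[17142.24 × 9621.64] = 12842.7591
r = -11927.36 / 12842.7591 ≈ -0.9287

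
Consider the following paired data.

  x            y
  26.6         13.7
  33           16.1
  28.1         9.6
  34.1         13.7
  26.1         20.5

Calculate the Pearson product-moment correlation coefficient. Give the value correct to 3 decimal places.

-0.158

n = 5, Σx = 147.9, Σy = 73.6, Σx² = 4430.19, Σy² = 1147, Σxy = 2167.7
nΣxy − ΣxΣy = 10838.5 − 10885.44 = -46.94
nΣx² − (Σx)² = 22150.95 − 21874.41 = 276.54; nΣy² − (Σy)² = 5735 − 5416.96 = 318.04
r = -46.94 / √(276.54 × 318.04) = -46.94 / 296.5650 ≈ -0.158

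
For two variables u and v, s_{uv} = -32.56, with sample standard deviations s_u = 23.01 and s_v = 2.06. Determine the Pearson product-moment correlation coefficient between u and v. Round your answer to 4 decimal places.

-0.6869

r = Cov(u,v) / (s_u · s_v) = -32.56 / (23.01 × 2.06)
  = -32.56 / 47.4006 ≈ -0.6869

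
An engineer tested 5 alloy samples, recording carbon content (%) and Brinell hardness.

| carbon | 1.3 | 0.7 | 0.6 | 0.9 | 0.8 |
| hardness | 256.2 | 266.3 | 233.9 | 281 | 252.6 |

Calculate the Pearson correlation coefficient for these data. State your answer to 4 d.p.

0.2866

n = 5, Σx = 4.3, Σy = 1290, Σx² = 3.99, Σy² = 334031.1, Σxy = 1114.79
nΣxy − ΣxΣy = 5573.95 − 5547 = 26.95
nΣx² − (Σx)² = 19.95 − 18.49 = 1.46; nΣy² − (Σy)² = 1670155.5 − 1664100 = 6055.5
r = 26.95 / √(1.46 × 6055.5) = 26.95 / 94.0268 ≈ 0.2866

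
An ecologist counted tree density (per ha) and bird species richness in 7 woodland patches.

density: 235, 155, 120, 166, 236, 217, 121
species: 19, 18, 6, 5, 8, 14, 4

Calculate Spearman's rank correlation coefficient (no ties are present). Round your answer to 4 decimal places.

0.5000

Rank density: 6, 3, 1, 4, 7, 5, 2
Rank species: 7, 6, 3, 2, 4, 5, 1
d = rank(density) − rank(species): -1, -3, -2, 2, 3, 0, 1; Σd² = 28
ρ = 1 − 6Σd² / [n(n²−1)] = 1 − 6×28 / (7×48) = 1 − 168/336 ≈ 0.5000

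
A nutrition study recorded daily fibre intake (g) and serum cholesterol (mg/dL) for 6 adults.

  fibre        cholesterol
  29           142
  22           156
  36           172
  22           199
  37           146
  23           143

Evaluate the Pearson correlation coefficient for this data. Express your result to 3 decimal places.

n = 6, Σx = 169, Σy = 958, Σx² = 5003, Σy² = 155450, Σxy = 26811
nΣxy − ΣxΣy = 160866 − 161902 = -1036
nΣx² − (Σx)² = 30018 − 28561 = 1457; nΣy² − (Σy)² = 932700 − 917764 = 14936
r = -1036 / √(1457 × 14936) = -1036 / 4664.9493 ≈ -0.222

-0.222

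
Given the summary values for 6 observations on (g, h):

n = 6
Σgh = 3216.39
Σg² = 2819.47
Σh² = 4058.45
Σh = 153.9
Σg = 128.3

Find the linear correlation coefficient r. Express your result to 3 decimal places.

r = (nΣgh − ΣgΣh) / √[(nΣg² − (Σg)²)(nΣh² − (Σh)²)]
Numerator: 6×3216.39 − 128.3×153.9 = -447.03
Denominator: √[(16916.82 − 16460.89)(24350.7 − 23685.21)] = √[455.93 × 665.49] = 550.8329
r = -447.03 / 550.8329 ≈ -0.812

-0.812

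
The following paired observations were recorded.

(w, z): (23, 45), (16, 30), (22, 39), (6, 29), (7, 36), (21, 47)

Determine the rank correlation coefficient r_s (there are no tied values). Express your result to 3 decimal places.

0.771

Rank w: 6, 3, 5, 1, 2, 4
Rank z: 5, 2, 4, 1, 3, 6
d = rank(w) − rank(z): 1, 1, 1, 0, -1, -2; Σd² = 8
ρ = 1 − 6Σd² / [n(n²−1)] = 1 − 6×8 / (6×35) = 1 − 48/210 ≈ 0.771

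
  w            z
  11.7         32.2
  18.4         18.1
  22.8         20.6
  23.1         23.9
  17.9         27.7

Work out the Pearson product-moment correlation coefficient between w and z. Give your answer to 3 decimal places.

-0.703

n = 5, Σw = 93.9, Σz = 122.5, Σw² = 1849.31, Σz² = 3127.31, Σwz = 2227.38
nΣwz − ΣwΣz = 11136.9 − 11502.75 = -365.85
nΣw² − (Σw)² = 9246.55 − 8817.21 = 429.34; nΣz² − (Σz)² = 15636.55 − 15006.25 = 630.3
r = -365.85 / √(429.34 × 630.3) = -365.85 / 520.2048 ≈ -0.703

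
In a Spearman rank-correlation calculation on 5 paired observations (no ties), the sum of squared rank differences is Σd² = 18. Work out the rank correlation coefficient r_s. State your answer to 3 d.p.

0.100

ρ = 1 − 6Σd² / [n(n²−1)] = 1 − 6×18 / (5×24)
  = 1 − 108/120 = 1 − 0.9000 ≈ 0.100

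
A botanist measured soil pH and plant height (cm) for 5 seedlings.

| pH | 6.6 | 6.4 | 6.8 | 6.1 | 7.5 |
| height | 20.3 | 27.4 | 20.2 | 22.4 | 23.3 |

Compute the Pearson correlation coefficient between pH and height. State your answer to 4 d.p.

-0.1225

n = 5, Σx = 33.4, Σy = 113.6, Σx² = 224.22, Σy² = 2615.54, Σxy = 758.09
nΣxy − ΣxΣy = 3790.45 − 3794.24 = -3.79
nΣx² − (Σx)² = 1121.1 − 1115.56 = 5.54; nΣy² − (Σy)² = 13077.7 − 12904.96 = 172.74
r = -3.79 / √(5.54 × 172.74) = -3.79 / 30.9351 ≈ -0.1225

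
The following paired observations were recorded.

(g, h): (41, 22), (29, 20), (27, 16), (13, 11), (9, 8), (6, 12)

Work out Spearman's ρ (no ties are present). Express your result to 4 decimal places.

Rank g: 6, 5, 4, 3, 2, 1
Rank h: 6, 5, 4, 2, 1, 3
d = rank(g) − rank(h): 0, 0, 0, 1, 1, -2; Σd² = 6
ρ = 1 − 6Σd² / [n(n²−1)] = 1 − 6×6 / (6×35) = 1 − 36/210 ≈ 0.8286

0.8286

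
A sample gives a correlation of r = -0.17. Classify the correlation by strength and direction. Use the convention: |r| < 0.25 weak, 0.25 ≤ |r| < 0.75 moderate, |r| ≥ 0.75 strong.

r = -0.17 < 0 so the relationship is negative.
|r| = 0.17, which falls in the weak range.

weak negative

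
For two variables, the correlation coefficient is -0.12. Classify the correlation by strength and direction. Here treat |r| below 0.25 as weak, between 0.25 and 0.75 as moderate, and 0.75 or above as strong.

r = -0.12 < 0 so the relationship is negative.
|r| = 0.12, which falls in the weak range.

weak negative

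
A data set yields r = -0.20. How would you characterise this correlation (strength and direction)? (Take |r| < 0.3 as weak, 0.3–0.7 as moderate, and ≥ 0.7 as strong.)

r = -0.20 < 0 so the relationship is negative.
|r| = 0.20, which falls in the weak range.

weak negative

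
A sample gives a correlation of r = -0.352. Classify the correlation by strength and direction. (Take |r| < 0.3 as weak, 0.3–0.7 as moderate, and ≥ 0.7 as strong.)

r = -0.352 < 0 so the relationship is negative.
|r| = 0.352, which falls in the moderate range.

moderate negative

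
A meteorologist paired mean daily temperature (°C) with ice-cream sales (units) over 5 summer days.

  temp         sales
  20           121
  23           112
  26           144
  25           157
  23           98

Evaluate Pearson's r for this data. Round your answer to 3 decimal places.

0.591

n = 5, Σx = 117, Σy = 632, Σx² = 2759, Σy² = 82174, Σxy = 14919
nΣxy − ΣxΣy = 74595 − 73944 = 651
nΣx² − (Σx)² = 13795 − 13689 = 106; nΣy² − (Σy)² = 410870 − 399424 = 11446
r = 651 / √(106 × 11446) = 651 / 1101.4881 ≈ 0.591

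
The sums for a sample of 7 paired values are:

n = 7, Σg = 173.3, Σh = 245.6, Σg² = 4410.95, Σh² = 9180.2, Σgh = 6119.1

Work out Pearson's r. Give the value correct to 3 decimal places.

r = (nΣgh − ΣgΣh) / √[(nΣg² − (Σg)²)(nΣh² − (Σh)²)]
Numerator: 7×6119.1 − 173.3×245.6 = 271.22
Denominator: √[(30876.65 − 30032.89)(64261.4 − 60319.36)] = √[843.76 × 3942.04] = 1823.7696
r = 271.22 / 1823.7696 ≈ 0.149

0.149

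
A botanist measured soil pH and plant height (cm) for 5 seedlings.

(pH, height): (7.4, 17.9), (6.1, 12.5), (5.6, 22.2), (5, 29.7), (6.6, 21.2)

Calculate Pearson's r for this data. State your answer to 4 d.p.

-0.6054

n = 5, Σx = 30.7, Σy = 103.5, Σx² = 191.89, Σy² = 2301.03, Σxy = 621.45
nΣxy − ΣxΣy = 3107.25 − 3177.45 = -70.2
nΣx² − (Σx)² = 959.45 − 942.49 = 16.96; nΣy² − (Σy)² = 11505.15 − 10712.25 = 792.9
r = -70.2 / √(16.96 × 792.9) = -70.2 / 115.9637 ≈ -0.6054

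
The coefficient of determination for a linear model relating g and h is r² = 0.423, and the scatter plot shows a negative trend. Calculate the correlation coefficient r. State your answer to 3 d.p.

-0.650

|r| = √0.423 = 0.650
The association is negative, so r = −0.650.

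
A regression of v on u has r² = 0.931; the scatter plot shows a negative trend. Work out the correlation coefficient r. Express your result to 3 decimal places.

|r| = √0.931 = 0.965
The association is negative, so r = −0.965.

-0.965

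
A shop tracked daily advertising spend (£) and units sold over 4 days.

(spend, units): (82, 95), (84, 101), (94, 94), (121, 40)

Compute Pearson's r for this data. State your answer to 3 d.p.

-0.966

n = 4, Σx = 381, Σy = 330, Σx² = 37257, Σy² = 29662, Σxy = 29950
nΣxy − ΣxΣy = 119800 − 125730 = -5930
nΣx² − (Σx)² = 149028 − 145161 = 3867; nΣy² − (Σy)² = 118648 − 108900 = 9748
r = -5930 / √(3867 × 9748) = -5930 / 6139.6674 ≈ -0.966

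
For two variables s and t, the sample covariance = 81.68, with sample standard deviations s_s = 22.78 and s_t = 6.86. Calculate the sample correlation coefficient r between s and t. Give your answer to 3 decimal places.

0.523

r = Cov(s,t) / (s_s · s_t) = 81.68 / (22.78 × 6.86)
  = 81.68 / 156.2708 ≈ 0.523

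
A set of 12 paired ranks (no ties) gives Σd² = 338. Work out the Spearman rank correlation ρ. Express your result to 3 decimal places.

ρ = 1 − 6Σd² / [n(n²−1)] = 1 − 6×338 / (12×143)
  = 1 − 2028/1716 = 1 − 1.1818 ≈ -0.182

-0.182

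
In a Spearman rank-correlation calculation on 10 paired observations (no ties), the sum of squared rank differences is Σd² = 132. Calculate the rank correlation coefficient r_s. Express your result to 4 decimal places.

ρ = 1 − 6Σd² / [n(n²−1)] = 1 − 6×132 / (10×99)
  = 1 − 792/990 = 1 − 0.80000 ≈ 0.2000

0.2000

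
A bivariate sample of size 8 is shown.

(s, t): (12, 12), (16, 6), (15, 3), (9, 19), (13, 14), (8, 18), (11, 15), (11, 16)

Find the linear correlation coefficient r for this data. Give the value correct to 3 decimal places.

-0.918

n = 8, Σs = 95, Σt = 103, Σs² = 1181, Σt² = 1551, Σst = 1123
nΣst − ΣsΣt = 8984 − 9785 = -801
nΣs² − (Σs)² = 9448 − 9025 = 423; nΣt² − (Σt)² = 12408 − 10609 = 1799
r = -801 / √(423 × 1799) = -801 / 872.3400 ≈ -0.918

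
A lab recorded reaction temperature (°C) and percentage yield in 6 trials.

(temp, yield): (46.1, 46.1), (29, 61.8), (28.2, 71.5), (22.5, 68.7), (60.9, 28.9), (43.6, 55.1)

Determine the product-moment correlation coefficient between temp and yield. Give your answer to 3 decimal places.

n = 6, Σx = 230.3, Σy = 332.1, Σx² = 9877.47, Σy² = 19647.61, Σxy = 11641.83
nΣxy − ΣxΣy = 69850.98 − 76482.63 = -6631.65
nΣx² − (Σx)² = 59264.82 − 53038.09 = 6226.73; nΣy² − (Σy)² = 117885.66 − 110290.41 = 7595.25
r = -6631.65 / √(6226.73 × 7595.25) = -6631.65 / 6877.0321 ≈ -0.964

-0.964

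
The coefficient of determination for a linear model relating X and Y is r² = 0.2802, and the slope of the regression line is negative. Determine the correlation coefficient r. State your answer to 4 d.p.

|r| = √0.2802 = 0.5293
The association is negative, so r = −0.5293.

-0.5293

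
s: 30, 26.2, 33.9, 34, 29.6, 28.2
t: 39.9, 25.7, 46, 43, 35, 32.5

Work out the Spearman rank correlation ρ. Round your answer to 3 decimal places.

0.943

Rank s: 4, 1, 5, 6, 3, 2
Rank t: 4, 1, 6, 5, 3, 2
d = rank(s) − rank(t): 0, 0, -1, 1, 0, 0; Σd² = 2
ρ = 1 − 6Σd² / [n(n²−1)] = 1 − 6×2 / (6×35) = 1 − 12/210 ≈ 0.943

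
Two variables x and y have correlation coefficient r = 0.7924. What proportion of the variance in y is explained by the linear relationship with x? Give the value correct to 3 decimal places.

r² = (0.7924)² = 0.628

0.628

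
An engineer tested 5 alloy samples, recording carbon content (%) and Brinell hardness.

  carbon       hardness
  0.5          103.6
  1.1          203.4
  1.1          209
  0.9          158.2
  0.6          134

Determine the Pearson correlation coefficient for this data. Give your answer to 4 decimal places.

0.9794

n = 5, Σx = 4.2, Σy = 808.2, Σx² = 3.84, Σy² = 138768.76, Σxy = 728.22
nΣxy − ΣxΣy = 3641.1 − 3394.44 = 246.66
nΣx² − (Σx)² = 19.2 − 17.64 = 1.56; nΣy² − (Σy)² = 693843.8 − 653187.24 = 40656.56
r = 246.66 / √(1.56 × 40656.56) = 246.66 / 251.8417 ≈ 0.9794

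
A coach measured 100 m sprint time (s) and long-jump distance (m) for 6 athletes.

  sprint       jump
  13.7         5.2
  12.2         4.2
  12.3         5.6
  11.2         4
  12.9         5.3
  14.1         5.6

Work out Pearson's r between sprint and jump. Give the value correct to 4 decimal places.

0.7368

n = 6, Σx = 76.4, Σy = 29.9, Σx² = 978.48, Σy² = 151.49, Σxy = 383.49
nΣxy − ΣxΣy = 2300.94 − 2284.36 = 16.58
nΣx² − (Σx)² = 5870.88 − 5836.96 = 33.92; nΣy² − (Σy)² = 908.94 − 894.01 = 14.93
r = 16.58 / √(33.92 × 14.93) = 16.58 / 22.5039 ≈ 0.7368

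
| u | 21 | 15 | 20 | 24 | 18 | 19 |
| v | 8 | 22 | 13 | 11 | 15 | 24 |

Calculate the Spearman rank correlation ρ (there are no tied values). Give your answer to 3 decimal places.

Rank u: 5, 1, 4, 6, 2, 3
Rank v: 1, 5, 3, 2, 4, 6
d = rank(u) − rank(v): 4, -4, 1, 4, -2, -3; Σd² = 62
ρ = 1 − 6Σd² / [n(n²−1)] = 1 − 6×62 / (6×35) = 1 − 372/210 ≈ -0.771

-0.771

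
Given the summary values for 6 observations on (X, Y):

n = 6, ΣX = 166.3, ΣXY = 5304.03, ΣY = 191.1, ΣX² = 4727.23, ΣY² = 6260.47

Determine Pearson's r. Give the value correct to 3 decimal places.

0.051

r = (nΣXY − ΣXΣY) / √[(nΣX² − (ΣX)²)(nΣY² − (ΣY)²)]
Numerator: 6×5304.03 − 166.3×191.1 = 44.25
Denominator: √[(28363.38 − 27655.69)(37562.82 − 36519.21)] = √[707.69 × 1043.61] = 859.3907
r = 44.25 / 859.3907 ≈ 0.051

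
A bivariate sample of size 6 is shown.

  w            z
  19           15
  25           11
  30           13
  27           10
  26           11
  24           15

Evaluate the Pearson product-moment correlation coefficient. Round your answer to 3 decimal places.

-0.543

n = 6, Σw = 151, Σz = 75, Σw² = 3867, Σz² = 961, Σwz = 1866
nΣwz − ΣwΣz = 11196 − 11325 = -129
nΣw² − (Σw)² = 23202 − 22801 = 401; nΣz² − (Σz)² = 5766 − 5625 = 141
r = -129 / √(401 × 141) = -129 / 237.7835 ≈ -0.543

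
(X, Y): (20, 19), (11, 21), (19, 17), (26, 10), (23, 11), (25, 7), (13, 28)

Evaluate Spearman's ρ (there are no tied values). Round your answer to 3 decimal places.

Rank X: 4, 1, 3, 7, 5, 6, 2
Rank Y: 5, 6, 4, 2, 3, 1, 7
d = rank(X) − rank(Y): -1, -5, -1, 5, 2, 5, -5; Σd² = 106
ρ = 1 − 6Σd² / [n(n²−1)] = 1 − 6×106 / (7×48) = 1 − 636/336 ≈ -0.893

-0.893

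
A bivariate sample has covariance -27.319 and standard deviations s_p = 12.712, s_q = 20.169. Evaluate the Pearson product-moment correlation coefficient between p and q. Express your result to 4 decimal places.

r = Cov(p,q) / (s_p · s_q) = -27.319 / (12.712 × 20.169)
  = -27.319 / 256.3883 ≈ -0.1066

-0.1066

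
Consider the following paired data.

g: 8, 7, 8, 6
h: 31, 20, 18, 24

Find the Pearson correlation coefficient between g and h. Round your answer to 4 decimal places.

0.1062

n = 4, Σg = 29, Σh = 93, Σg² = 213, Σh² = 2261, Σgh = 676
nΣgh − ΣgΣh = 2704 − 2697 = 7
nΣg² − (Σg)² = 852 − 841 = 11; nΣh² − (Σh)² = 9044 − 8649 = 395
r = 7 / √(11 × 395) = 7 / 65.9166 ≈ 0.1062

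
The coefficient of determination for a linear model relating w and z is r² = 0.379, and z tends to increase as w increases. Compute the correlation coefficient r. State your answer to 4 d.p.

|r| = √0.379 = 0.6156
The association is positive, so r = 0.6156.

0.6156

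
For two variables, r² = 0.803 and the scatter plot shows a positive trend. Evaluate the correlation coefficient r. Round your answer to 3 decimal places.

0.896

|r| = √0.803 = 0.896
The association is positive, so r = 0.896.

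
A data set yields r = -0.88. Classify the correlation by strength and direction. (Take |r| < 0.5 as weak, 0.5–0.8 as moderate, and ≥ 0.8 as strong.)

strong negative

r = -0.88 < 0 so the relationship is negative.
|r| = 0.88, which falls in the strong range.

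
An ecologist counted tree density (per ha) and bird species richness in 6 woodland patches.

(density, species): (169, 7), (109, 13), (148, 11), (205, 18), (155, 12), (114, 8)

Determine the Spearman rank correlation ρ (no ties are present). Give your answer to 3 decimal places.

0.086

Rank density: 5, 1, 3, 6, 4, 2
Rank species: 1, 5, 3, 6, 4, 2
d = rank(density) − rank(species): 4, -4, 0, 0, 0, 0; Σd² = 32
ρ = 1 − 6Σd² / [n(n²−1)] = 1 − 6×32 / (6×35) = 1 − 192/210 ≈ 0.086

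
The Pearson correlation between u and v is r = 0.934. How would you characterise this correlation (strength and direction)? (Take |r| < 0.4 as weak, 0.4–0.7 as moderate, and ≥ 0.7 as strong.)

strong positive

r = 0.934 > 0 so the relationship is positive.
|r| = 0.934, which falls in the strong range.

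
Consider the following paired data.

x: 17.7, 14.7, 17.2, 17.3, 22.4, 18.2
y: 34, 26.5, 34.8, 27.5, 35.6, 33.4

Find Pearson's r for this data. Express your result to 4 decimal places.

n = 6, Σx = 107.5, Σy = 191.8, Σx² = 1957.51, Σy² = 6208.46, Σxy = 3470.98
nΣxy − ΣxΣy = 20825.88 − 20618.5 = 207.38
nΣx² − (Σx)² = 11745.06 − 11556.25 = 188.81; nΣy² − (Σy)² = 37250.76 − 36787.24 = 463.52
r = 207.38 / √(188.81 × 463.52) = 207.38 / 295.8331 ≈ 0.7010

0.7010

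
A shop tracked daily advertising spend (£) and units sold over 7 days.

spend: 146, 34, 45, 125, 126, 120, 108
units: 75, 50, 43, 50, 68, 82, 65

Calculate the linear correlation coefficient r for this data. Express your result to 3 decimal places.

0.720

n = 7, Σx = 704, Σy = 433, Σx² = 82062, Σy² = 28047, Σxy = 46263
nΣxy − ΣxΣy = 323841 − 304832 = 19009
nΣx² − (Σx)² = 574434 − 495616 = 78818; nΣy² − (Σy)² = 196329 − 187489 = 8840
r = 19009 / √(78818 × 8840) = 19009 / 26396.0436 ≈ 0.720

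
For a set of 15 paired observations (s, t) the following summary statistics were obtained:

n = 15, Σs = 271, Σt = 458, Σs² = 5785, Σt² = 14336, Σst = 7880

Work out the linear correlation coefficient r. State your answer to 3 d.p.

r = (nΣst − ΣsΣt) / √[(nΣs² − (Σs)²)(nΣt² − (Σt)²)]
Numerator: 15×7880 − 271×458 = -5918
Denominator: √[(86775 − 73441)(215040 − 209764)] = √[13334 × 5276] = 8387.5017
r = -5918 / 8387.5017 ≈ -0.706

-0.706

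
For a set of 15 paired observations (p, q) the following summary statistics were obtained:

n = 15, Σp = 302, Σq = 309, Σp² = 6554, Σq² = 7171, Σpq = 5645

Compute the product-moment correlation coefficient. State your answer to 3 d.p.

r = (nΣpq − ΣpΣq) / √[(nΣp² − (Σp)²)(nΣq² − (Σq)²)]
Numerator: 15×5645 − 302×309 = -8643
Denominator: √[(98310 − 91204)(107565 − 95481)] = √[7106 × 12084] = 9266.5476
r = -8643 / 9266.5476 ≈ -0.933

-0.933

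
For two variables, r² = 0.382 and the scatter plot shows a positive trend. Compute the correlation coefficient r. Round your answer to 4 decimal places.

|r| = √0.382 = 0.6181
The association is positive, so r = 0.6181.

0.6181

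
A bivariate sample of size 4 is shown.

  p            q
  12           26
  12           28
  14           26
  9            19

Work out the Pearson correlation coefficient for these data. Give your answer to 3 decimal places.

0.809

n = 4, Σp = 47, Σq = 99, Σp² = 565, Σq² = 2497, Σpq = 1183
nΣpq − ΣpΣq = 4732 − 4653 = 79
nΣp² − (Σp)² = 2260 − 2209 = 51; nΣq² − (Σq)² = 9988 − 9801 = 187
r = 79 / √(51 × 187) = 79 / 97.6576 ≈ 0.809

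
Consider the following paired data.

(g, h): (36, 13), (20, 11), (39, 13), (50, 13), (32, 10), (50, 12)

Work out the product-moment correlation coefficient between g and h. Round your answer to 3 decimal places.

n = 6, Σg = 227, Σh = 72, Σg² = 9241, Σh² = 872, Σgh = 2765
nΣgh − ΣgΣh = 16590 − 16344 = 246
nΣg² − (Σg)² = 55446 − 51529 = 3917; nΣh² − (Σh)² = 5232 − 5184 = 48
r = 246 / √(3917 × 48) = 246 / 433.6081 ≈ 0.567

0.567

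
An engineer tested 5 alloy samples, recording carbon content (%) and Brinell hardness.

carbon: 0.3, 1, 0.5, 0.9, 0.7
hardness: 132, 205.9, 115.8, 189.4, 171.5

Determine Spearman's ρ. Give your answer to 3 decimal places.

Rank carbon: 1, 5, 2, 4, 3
Rank hardness: 2, 5, 1, 4, 3
d = rank(carbon) − rank(hardness): -1, 0, 1, 0, 0; Σd² = 2
ρ = 1 − 6Σd² / [n(n²−1)] = 1 − 6×2 / (5×24) = 1 − 12/120 ≈ 0.900

0.900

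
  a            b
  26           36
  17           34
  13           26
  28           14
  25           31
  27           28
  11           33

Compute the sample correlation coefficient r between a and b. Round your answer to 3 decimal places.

n = 7, Σa = 147, Σb = 202, Σa² = 3393, Σb² = 6158, Σab = 4138
nΣab − ΣaΣb = 28966 − 29694 = -728
nΣa² − (Σa)² = 23751 − 21609 = 2142; nΣb² − (Σb)² = 43106 − 40804 = 2302
r = -728 / √(2142 × 2302) = -728 / 2220.5594 ≈ -0.328

-0.328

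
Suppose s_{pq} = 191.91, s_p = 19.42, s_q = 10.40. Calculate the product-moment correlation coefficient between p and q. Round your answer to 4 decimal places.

r = Cov(p,q) / (s_p · s_q) = 191.91 / (19.42 × 10.40)
  = 191.91 / 201.9680 ≈ 0.9502

0.9502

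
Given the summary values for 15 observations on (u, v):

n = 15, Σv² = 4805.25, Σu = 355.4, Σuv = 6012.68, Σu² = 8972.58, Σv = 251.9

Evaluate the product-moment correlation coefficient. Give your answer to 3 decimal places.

r = (nΣuv − ΣuΣv) / √[(nΣu² − (Σu)²)(nΣv² − (Σv)²)]
Numerator: 15×6012.68 − 355.4×251.9 = 664.94
Denominator: √[(134588.7 − 126309.16)(72078.75 − 63453.61)] = √[8279.54 × 8625.14] = 8450.5735
r = 664.94 / 8450.5735 ≈ 0.079

0.079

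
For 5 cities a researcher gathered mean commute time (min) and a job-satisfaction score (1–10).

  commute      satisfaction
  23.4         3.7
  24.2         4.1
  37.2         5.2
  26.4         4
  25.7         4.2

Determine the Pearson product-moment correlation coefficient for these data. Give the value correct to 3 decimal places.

n = 5, Σx = 136.9, Σy = 21.2, Σx² = 3874.49, Σy² = 91.18, Σxy = 592.78
nΣxy − ΣxΣy = 2963.9 − 2902.28 = 61.62
nΣx² − (Σx)² = 19372.45 − 18741.61 = 630.84; nΣy² − (Σy)² = 455.9 − 449.44 = 6.46
r = 61.62 / √(630.84 × 6.46) = 61.62 / 63.8375 ≈ 0.965

0.965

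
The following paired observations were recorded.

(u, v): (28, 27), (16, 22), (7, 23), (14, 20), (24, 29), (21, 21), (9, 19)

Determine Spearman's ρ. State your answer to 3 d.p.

0.571

Rank u: 7, 4, 1, 3, 6, 5, 2
Rank v: 6, 4, 5, 2, 7, 3, 1
d = rank(u) − rank(v): 1, 0, -4, 1, -1, 2, 1; Σd² = 24
ρ = 1 − 6Σd² / [n(n²−1)] = 1 − 6×24 / (7×48) = 1 − 144/336 ≈ 0.571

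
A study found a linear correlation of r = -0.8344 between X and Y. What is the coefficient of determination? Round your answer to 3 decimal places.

0.696

r² = (-0.8344)² = 0.696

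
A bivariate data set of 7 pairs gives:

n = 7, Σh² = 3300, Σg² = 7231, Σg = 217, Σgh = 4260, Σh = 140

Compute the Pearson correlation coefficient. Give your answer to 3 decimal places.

r = (nΣgh − ΣgΣh) / √[(nΣg² − (Σg)²)(nΣh² − (Σh)²)]
Numerator: 7×4260 − 217×140 = -560
Denominator: √[(50617 − 47089)(23100 − 19600)] = √[3528 × 3500] = 3513.9721
r = -560 / 3513.9721 ≈ -0.159

-0.159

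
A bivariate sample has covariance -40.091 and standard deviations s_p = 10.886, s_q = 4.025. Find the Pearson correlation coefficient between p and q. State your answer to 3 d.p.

r = Cov(p,q) / (s_p · s_q) = -40.091 / (10.886 × 4.025)
  = -40.091 / 43.8162 ≈ -0.915

-0.915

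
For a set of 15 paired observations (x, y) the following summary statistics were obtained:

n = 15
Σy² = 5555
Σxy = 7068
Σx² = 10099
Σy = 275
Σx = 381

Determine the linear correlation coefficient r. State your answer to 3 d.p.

r = (nΣxy − ΣxΣy) / √[(nΣx² − (Σx)²)(nΣy² − (Σy)²)]
Numerator: 15×7068 − 381×275 = 1245
Denominator: √[(151485 − 145161)(83325 − 75625)] = √[6324 × 7700] = 6978.1659
r = 1245 / 6978.1659 ≈ 0.178

0.178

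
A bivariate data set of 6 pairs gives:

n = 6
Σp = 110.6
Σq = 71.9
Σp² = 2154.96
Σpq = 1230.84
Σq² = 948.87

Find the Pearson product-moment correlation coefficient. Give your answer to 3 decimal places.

-0.938

r = (nΣpq − ΣpΣq) / √[(nΣp² − (Σp)²)(nΣq² − (Σq)²)]
Numerator: 6×1230.84 − 110.6×71.9 = -567.1
Denominator: √[(12929.76 − 12232.36)(5693.22 − 5169.61)] = √[697.4 × 523.61] = 604.2893
r = -567.1 / 604.2893 ≈ -0.938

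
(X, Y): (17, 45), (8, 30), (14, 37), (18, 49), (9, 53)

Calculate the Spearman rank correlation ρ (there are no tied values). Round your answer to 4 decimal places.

Rank X: 4, 1, 3, 5, 2
Rank Y: 3, 1, 2, 4, 5
d = rank(X) − rank(Y): 1, 0, 1, 1, -3; Σd² = 12
ρ = 1 − 6Σd² / [n(n²−1)] = 1 − 6×12 / (5×24) = 1 − 72/120 ≈ 0.4000

0.4000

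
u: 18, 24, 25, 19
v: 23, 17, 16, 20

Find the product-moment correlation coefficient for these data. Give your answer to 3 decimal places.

n = 4, Σu = 86, Σv = 76, Σu² = 1886, Σv² = 1474, Σuv = 1602
nΣuv − ΣuΣv = 6408 − 6536 = -128
nΣu² − (Σu)² = 7544 − 7396 = 148; nΣv² − (Σv)² = 5896 − 5776 = 120
r = -128 / √(148 × 120) = -128 / 133.2666 ≈ -0.960

-0.960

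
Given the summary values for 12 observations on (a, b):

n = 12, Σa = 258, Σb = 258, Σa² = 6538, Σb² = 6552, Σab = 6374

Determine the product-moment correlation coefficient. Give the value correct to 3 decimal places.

0.829

r = (nΣab − ΣaΣb) / √[(nΣa² − (Σa)²)(nΣb² − (Σb)²)]
Numerator: 12×6374 − 258×258 = 9924
Denominator: √[(78456 − 66564)(78624 − 66564)] = √[11892 × 12060] = 11975.7054
r = 9924 / 11975.7054 ≈ 0.829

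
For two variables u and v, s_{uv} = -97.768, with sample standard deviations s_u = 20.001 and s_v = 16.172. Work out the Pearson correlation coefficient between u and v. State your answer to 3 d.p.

-0.302

r = Cov(u,v) / (s_u · s_v) = -97.768 / (20.001 × 16.172)
  = -97.768 / 323.4562 ≈ -0.302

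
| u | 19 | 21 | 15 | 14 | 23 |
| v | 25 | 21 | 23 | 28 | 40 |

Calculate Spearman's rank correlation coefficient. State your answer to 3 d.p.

0.100

Rank u: 3, 4, 2, 1, 5
Rank v: 3, 1, 2, 4, 5
d = rank(u) − rank(v): 0, 3, 0, -3, 0; Σd² = 18
ρ = 1 − 6Σd² / [n(n²−1)] = 1 − 6×18 / (5×24) = 1 − 108/120 ≈ 0.100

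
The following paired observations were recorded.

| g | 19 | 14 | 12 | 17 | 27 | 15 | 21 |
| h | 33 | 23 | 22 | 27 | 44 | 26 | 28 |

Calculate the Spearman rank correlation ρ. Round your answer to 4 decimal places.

0.9643

Rank g: 5, 2, 1, 4, 7, 3, 6
Rank h: 6, 2, 1, 4, 7, 3, 5
d = rank(g) − rank(h): -1, 0, 0, 0, 0, 0, 1; Σd² = 2
ρ = 1 − 6Σd² / [n(n²−1)] = 1 − 6×2 / (7×48) = 1 − 12/336 ≈ 0.9643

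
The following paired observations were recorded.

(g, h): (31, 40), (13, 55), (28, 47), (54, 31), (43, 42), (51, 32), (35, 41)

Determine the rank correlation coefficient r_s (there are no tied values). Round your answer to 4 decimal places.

Rank g: 3, 1, 2, 7, 5, 6, 4
Rank h: 3, 7, 6, 1, 5, 2, 4
d = rank(g) − rank(h): 0, -6, -4, 6, 0, 4, 0; Σd² = 104
ρ = 1 − 6Σd² / [n(n²−1)] = 1 − 6×104 / (7×48) = 1 − 624/336 ≈ -0.8571

-0.8571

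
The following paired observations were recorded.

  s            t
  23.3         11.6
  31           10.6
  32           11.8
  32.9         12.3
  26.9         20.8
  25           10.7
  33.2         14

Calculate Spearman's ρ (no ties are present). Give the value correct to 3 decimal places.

Rank s: 1, 4, 5, 6, 3, 2, 7
Rank t: 3, 1, 4, 5, 7, 2, 6
d = rank(s) − rank(t): -2, 3, 1, 1, -4, 0, 1; Σd² = 32
ρ = 1 − 6Σd² / [n(n²−1)] = 1 − 6×32 / (7×48) = 1 − 192/336 ≈ 0.429

0.429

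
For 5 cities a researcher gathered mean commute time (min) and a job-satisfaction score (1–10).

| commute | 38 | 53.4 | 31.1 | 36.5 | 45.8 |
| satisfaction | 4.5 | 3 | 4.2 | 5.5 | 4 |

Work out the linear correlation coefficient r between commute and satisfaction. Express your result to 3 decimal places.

-0.718

n = 5, Σx = 204.8, Σy = 21.2, Σx² = 8692.66, Σy² = 93.14, Σxy = 845.77
nΣxy − ΣxΣy = 4228.85 − 4341.76 = -112.91
nΣx² − (Σx)² = 43463.3 − 41943.04 = 1520.26; nΣy² − (Σy)² = 465.7 − 449.44 = 16.26
r = -112.91 / √(1520.26 × 16.26) = -112.91 / 157.2241 ≈ -0.718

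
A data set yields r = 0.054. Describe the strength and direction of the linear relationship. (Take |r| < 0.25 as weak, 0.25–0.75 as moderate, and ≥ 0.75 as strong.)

r = 0.054 > 0 so the relationship is positive.
|r| = 0.054, which falls in the weak range.

weak positive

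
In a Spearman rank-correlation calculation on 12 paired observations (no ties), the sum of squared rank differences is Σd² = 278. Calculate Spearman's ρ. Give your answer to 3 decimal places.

ρ = 1 − 6Σd² / [n(n²−1)] = 1 − 6×278 / (12×143)
  = 1 − 1668/1716 = 1 − 0.9720 ≈ 0.028

0.028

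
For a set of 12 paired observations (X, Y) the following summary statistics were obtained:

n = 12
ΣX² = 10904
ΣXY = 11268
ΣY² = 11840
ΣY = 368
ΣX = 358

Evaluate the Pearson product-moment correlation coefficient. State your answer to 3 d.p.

r = (nΣXY − ΣXΣY) / √[(nΣX² − (ΣX)²)(nΣY² − (ΣY)²)]
Numerator: 12×11268 − 358×368 = 3472
Denominator: √[(130848 − 128164)(142080 − 135424)] = √[2684 × 6656] = 4226.6658
r = 3472 / 4226.6658 ≈ 0.821

0.821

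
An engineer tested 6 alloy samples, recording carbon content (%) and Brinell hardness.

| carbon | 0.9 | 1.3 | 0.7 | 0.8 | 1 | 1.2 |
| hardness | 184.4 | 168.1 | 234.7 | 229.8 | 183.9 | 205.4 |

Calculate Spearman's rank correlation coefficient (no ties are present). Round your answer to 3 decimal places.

Rank carbon: 3, 6, 1, 2, 4, 5
Rank hardness: 3, 1, 6, 5, 2, 4
d = rank(carbon) − rank(hardness): 0, 5, -5, -3, 2, 1; Σd² = 64
ρ = 1 − 6Σd² / [n(n²−1)] = 1 − 6×64 / (6×35) = 1 − 384/210 ≈ -0.829

-0.829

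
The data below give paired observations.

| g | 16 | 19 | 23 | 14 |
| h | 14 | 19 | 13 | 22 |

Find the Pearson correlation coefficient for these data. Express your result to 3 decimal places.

-0.642

n = 4, Σg = 72, Σh = 68, Σg² = 1342, Σh² = 1210, Σgh = 1192
nΣgh − ΣgΣh = 4768 − 4896 = -128
nΣg² − (Σg)² = 5368 − 5184 = 184; nΣh² − (Σh)² = 4840 − 4624 = 216
r = -128 / √(184 × 216) = -128 / 199.3590 ≈ -0.642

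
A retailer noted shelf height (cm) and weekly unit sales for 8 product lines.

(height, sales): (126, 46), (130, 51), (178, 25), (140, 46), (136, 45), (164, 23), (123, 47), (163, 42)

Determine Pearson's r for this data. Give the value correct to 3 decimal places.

-0.849

n = 8, Σx = 1160, Σy = 325, Σx² = 171150, Σy² = 13985, Σxy = 45835
nΣxy − ΣxΣy = 366680 − 377000 = -10320
nΣx² − (Σx)² = 1369200 − 1345600 = 23600; nΣy² − (Σy)² = 111880 − 105625 = 6255
r = -10320 / √(23600 × 6255) = -10320 / 12149.8148 ≈ -0.849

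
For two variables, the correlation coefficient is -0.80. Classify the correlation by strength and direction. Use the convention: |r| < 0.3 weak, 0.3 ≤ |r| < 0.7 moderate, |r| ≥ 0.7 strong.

r = -0.80 < 0 so the relationship is negative.
|r| = 0.80, which falls in the strong range.

strong negative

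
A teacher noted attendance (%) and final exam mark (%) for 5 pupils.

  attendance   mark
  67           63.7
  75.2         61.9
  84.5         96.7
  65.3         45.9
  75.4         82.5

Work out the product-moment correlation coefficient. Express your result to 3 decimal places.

n = 5, Σx = 367.4, Σy = 350.7, Σx² = 27233.54, Σy² = 26153.25, Σxy = 26311.7
nΣxy − ΣxΣy = 131558.5 − 128847.18 = 2711.32
nΣx² − (Σx)² = 136167.7 − 134982.76 = 1184.94; nΣy² − (Σy)² = 130766.25 − 122990.49 = 7775.76
r = 2711.32 / √(1184.94 × 7775.76) = 2711.32 / 3035.4257 ≈ 0.893

0.893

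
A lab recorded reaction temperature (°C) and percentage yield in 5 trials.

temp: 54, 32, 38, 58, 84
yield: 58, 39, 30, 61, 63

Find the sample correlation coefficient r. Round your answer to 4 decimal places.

n = 5, Σx = 266, Σy = 251, Σx² = 15804, Σy² = 13475, Σxy = 14350
nΣxy − ΣxΣy = 71750 − 66766 = 4984
nΣx² − (Σx)² = 79020 − 70756 = 8264; nΣy² − (Σy)² = 67375 − 63001 = 4374
r = 4984 / √(8264 × 4374) = 4984 / 6012.2156 ≈ 0.8290

0.8290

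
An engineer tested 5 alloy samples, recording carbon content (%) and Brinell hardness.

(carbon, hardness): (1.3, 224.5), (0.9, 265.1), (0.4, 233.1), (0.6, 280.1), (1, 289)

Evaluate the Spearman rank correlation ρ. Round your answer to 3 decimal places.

Rank carbon: 5, 3, 1, 2, 4
Rank hardness: 1, 3, 2, 4, 5
d = rank(carbon) − rank(hardness): 4, 0, -1, -2, -1; Σd² = 22
ρ = 1 − 6Σd² / [n(n²−1)] = 1 − 6×22 / (5×24) = 1 − 132/120 ≈ -0.100

-0.100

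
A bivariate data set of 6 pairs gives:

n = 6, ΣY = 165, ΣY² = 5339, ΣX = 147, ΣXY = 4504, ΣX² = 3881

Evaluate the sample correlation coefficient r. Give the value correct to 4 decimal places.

r = (nΣXY − ΣXΣY) / √[(nΣX² − (ΣX)²)(nΣY² − (ΣY)²)]
Numerator: 6×4504 − 147×165 = 2769
Denominator: √[(23286 − 21609)(32034 − 27225)] = √[1677 × 4809] = 2839.8403
r = 2769 / 2839.8403 ≈ 0.9751

0.9751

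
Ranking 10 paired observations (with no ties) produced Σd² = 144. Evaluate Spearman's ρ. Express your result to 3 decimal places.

0.127

ρ = 1 − 6Σd² / [n(n²−1)] = 1 − 6×144 / (10×99)
  = 1 − 864/990 = 1 − 0.8727 ≈ 0.127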